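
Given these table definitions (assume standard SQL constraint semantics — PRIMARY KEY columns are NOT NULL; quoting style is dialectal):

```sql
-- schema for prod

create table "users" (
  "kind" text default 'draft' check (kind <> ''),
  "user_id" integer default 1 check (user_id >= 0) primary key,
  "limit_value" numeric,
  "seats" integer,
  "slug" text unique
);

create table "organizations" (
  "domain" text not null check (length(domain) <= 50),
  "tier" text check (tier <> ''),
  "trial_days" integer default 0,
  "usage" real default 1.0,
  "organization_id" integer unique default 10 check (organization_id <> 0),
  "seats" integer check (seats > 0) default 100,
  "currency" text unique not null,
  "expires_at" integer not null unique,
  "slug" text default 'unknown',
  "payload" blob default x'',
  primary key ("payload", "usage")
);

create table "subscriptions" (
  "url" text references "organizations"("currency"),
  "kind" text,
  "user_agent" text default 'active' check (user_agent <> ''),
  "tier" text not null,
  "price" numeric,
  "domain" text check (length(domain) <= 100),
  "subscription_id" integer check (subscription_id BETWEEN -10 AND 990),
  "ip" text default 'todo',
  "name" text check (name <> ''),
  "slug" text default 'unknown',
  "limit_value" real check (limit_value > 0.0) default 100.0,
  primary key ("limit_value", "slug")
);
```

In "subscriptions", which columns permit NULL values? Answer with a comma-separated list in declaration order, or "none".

- url: a foreign key column may be NULL unless separately constrained → nullable.
- kind: no NOT NULL constraint applies → nullable.
- user_agent: CHECK does not forbid NULL (a CHECK constraint passes when its expression is NULL) → nullable.
- tier: declared NOT NULL → not nullable.
- price: no NOT NULL constraint applies → nullable.
- domain: CHECK does not forbid NULL (a CHECK constraint passes when its expression is NULL) → nullable.
- subscription_id: CHECK does not forbid NULL (a CHECK constraint passes when its expression is NULL) → nullable.
- ip: DEFAULT only fills an omitted column; an explicit NULL is still allowed → nullable.
- name: CHECK does not forbid NULL (a CHECK constraint passes when its expression is NULL) → nullable.
- slug: part of the PRIMARY KEY, which implies NOT NULL → not nullable.
- limit_value: part of the PRIMARY KEY, which implies NOT NULL → not nullable.

url, kind, user_agent, price, domain, subscription_id, ip, name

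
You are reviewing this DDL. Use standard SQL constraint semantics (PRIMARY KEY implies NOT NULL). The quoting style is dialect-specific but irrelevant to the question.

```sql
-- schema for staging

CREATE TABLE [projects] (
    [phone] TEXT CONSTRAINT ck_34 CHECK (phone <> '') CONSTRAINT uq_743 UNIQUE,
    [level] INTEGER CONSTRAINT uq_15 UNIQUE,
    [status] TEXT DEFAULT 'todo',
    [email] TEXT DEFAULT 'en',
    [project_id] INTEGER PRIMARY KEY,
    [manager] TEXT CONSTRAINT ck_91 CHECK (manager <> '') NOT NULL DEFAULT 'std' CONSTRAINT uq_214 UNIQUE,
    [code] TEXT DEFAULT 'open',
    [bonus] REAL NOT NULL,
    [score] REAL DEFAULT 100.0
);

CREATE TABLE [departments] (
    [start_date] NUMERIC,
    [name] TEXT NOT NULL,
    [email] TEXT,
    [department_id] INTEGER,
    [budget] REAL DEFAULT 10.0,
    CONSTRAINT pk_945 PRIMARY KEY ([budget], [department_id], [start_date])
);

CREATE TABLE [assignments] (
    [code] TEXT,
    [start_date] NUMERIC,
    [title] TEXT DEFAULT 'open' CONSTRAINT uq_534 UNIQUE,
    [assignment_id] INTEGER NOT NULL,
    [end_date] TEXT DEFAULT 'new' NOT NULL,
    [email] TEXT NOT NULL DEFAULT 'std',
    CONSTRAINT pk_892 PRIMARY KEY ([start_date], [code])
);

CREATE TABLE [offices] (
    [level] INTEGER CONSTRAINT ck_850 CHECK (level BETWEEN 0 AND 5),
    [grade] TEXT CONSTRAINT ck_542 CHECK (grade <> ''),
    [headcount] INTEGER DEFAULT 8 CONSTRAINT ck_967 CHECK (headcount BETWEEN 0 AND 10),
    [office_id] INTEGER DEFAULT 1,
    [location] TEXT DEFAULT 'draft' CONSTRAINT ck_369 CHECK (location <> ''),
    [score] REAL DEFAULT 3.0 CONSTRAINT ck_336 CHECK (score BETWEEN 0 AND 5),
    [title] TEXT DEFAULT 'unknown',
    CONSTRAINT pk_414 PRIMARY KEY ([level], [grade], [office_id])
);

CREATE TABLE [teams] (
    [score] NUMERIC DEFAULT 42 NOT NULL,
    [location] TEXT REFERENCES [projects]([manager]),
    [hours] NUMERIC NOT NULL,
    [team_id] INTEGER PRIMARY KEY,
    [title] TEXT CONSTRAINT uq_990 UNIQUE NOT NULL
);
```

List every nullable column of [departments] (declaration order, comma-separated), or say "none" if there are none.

- start_date: part of the PRIMARY KEY, which implies NOT NULL → not nullable.
- name: declared NOT NULL → not nullable.
- email: no NOT NULL constraint applies → nullable.
- department_id: part of the PRIMARY KEY, which implies NOT NULL → not nullable.
- budget: part of the PRIMARY KEY, which implies NOT NULL → not nullable.

email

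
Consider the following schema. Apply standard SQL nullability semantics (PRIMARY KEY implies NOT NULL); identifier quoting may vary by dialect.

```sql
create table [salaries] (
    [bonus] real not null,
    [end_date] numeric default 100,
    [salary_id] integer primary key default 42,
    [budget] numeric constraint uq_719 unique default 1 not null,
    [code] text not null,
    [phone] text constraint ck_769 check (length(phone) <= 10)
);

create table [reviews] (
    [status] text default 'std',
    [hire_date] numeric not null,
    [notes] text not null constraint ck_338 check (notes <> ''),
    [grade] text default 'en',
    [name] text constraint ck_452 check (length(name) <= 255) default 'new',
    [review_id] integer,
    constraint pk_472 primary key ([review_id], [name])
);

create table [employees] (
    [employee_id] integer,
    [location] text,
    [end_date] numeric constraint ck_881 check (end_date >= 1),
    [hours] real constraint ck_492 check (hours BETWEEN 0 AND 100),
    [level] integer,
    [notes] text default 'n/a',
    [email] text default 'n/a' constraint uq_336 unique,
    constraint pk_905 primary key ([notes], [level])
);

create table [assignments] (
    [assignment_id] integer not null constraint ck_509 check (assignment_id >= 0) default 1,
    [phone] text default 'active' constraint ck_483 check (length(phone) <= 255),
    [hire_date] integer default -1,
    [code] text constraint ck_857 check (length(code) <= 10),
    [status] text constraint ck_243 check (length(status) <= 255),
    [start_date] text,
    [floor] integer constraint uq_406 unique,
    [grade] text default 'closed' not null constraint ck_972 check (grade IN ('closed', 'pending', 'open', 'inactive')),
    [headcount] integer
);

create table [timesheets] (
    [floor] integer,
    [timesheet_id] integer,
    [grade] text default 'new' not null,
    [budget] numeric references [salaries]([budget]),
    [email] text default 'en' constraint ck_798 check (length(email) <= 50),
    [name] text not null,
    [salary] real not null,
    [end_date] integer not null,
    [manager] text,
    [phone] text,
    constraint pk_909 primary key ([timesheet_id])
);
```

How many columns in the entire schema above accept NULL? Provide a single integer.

salaries: 2 nullable (end_date, phone — PK (salary_id) and explicit NOT NULL columns excluded).
reviews: 2 nullable (status, grade — PK (review_id, name) and explicit NOT NULL columns excluded).
employees: 5 nullable (employee_id, location, end_date, hours, email — PK (notes, level) and explicit NOT NULL columns excluded).
assignments: 7 nullable (phone, hire_date, code, status, start_date, floor, headcount — PK none and explicit NOT NULL columns excluded).
timesheets: 5 nullable (floor, budget, email, manager, phone — PK (timesheet_id) and explicit NOT NULL columns excluded).
Total: 2 + 2 + 5 + 7 + 5 = 21.

21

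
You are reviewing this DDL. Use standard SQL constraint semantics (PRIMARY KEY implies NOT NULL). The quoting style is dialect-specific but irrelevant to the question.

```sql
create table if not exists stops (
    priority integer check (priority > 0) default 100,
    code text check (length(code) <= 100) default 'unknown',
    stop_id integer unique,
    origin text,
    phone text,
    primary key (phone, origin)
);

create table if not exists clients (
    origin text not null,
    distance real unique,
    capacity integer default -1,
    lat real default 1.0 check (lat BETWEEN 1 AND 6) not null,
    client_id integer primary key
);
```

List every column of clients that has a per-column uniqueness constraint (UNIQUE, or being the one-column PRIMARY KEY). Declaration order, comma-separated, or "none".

- origin: no UNIQUE or single-column PK constraint.
- distance: declared UNIQUE → unique.
- capacity: no UNIQUE or single-column PK constraint.
- lat: no UNIQUE or single-column PK constraint.
- client_id: single-column PRIMARY KEY → unique.

distance, client_id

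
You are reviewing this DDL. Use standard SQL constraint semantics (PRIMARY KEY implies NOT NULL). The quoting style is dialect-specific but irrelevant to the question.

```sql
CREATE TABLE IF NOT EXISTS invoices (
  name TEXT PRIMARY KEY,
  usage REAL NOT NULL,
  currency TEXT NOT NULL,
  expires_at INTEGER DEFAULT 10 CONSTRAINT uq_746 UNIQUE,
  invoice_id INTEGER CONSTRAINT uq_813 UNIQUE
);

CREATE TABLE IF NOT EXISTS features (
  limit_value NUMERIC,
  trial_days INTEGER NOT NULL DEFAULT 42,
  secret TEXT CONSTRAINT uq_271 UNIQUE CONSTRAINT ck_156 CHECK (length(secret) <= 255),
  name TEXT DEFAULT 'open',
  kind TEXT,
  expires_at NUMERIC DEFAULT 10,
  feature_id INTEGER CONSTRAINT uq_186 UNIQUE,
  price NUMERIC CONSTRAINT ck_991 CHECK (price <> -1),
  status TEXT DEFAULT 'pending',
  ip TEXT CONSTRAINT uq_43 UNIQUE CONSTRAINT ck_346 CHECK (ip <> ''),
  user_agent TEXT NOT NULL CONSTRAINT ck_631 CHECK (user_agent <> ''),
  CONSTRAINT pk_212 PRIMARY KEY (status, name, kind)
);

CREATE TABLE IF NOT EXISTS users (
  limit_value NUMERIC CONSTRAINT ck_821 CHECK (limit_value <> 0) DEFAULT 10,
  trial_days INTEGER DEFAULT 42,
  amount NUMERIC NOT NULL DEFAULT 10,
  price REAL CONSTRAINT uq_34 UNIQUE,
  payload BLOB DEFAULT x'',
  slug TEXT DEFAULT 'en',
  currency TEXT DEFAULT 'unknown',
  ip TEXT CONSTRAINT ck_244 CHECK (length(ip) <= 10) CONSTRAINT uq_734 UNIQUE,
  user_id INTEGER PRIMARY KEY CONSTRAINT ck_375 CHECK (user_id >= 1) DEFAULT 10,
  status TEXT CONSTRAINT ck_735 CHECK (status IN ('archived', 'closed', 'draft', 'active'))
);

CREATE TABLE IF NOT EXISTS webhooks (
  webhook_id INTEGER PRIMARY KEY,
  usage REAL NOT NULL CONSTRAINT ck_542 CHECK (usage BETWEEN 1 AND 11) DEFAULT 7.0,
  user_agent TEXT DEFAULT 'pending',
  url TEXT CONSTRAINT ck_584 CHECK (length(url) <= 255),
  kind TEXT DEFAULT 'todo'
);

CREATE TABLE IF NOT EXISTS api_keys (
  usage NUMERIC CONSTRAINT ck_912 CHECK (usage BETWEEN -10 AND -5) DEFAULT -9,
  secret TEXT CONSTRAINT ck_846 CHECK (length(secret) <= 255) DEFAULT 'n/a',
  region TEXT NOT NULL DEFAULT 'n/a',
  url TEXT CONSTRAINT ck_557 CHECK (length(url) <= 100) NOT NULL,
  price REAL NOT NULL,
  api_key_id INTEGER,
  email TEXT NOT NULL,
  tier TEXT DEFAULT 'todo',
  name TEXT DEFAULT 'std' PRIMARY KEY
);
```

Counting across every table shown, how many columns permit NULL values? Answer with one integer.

invoices: 2 nullable (expires_at, invoice_id — PK (name) and explicit NOT NULL columns excluded).
features: 6 nullable (limit_value, secret, expires_at, feature_id, price, ip — PK (status, name, kind) and explicit NOT NULL columns excluded).
users: 8 nullable (limit_value, trial_days, price, payload, slug, currency, ip, status — PK (user_id) and explicit NOT NULL columns excluded).
webhooks: 3 nullable (user_agent, url, kind — PK (webhook_id) and explicit NOT NULL columns excluded).
api_keys: 4 nullable (usage, secret, api_key_id, tier — PK (name) and explicit NOT NULL columns excluded).
Total: 2 + 6 + 8 + 3 + 4 = 23.

23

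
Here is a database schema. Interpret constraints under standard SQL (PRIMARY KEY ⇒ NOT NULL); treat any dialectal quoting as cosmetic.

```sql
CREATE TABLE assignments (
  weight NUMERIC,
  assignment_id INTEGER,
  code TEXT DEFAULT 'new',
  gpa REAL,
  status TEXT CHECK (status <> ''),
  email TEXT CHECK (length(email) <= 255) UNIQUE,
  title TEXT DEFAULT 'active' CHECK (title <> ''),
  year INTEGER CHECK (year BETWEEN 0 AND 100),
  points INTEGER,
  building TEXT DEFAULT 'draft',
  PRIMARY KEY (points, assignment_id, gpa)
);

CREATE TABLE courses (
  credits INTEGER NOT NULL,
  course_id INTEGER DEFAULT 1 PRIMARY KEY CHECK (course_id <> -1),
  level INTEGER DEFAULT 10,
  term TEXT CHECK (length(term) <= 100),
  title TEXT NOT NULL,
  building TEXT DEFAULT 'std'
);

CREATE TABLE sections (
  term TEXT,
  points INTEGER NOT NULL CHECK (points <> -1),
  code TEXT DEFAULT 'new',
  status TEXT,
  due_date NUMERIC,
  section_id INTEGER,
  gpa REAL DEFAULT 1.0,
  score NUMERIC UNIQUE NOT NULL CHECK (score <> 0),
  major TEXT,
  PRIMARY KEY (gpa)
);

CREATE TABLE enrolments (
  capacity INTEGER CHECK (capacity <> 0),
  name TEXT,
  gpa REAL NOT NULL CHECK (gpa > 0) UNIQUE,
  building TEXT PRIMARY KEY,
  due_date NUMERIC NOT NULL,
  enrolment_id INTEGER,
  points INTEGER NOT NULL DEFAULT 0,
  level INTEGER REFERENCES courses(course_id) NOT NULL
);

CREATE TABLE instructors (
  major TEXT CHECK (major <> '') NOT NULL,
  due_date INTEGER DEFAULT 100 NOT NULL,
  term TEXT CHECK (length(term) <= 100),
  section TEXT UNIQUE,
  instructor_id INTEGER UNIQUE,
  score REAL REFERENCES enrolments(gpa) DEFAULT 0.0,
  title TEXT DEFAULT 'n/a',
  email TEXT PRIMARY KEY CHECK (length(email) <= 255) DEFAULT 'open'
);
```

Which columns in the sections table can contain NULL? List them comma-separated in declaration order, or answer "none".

term, code, status, due_date, section_id, major

- term: no NOT NULL constraint applies → nullable.
- points: declared NOT NULL → not nullable.
- code: DEFAULT only fills an omitted column; an explicit NULL is still allowed → nullable.
- status: no NOT NULL constraint applies → nullable.
- due_date: no NOT NULL constraint applies → nullable.
- section_id: no NOT NULL constraint applies → nullable.
- gpa: part of the PRIMARY KEY, which implies NOT NULL → not nullable.
- score: declared NOT NULL → not nullable.
- major: no NOT NULL constraint applies → nullable.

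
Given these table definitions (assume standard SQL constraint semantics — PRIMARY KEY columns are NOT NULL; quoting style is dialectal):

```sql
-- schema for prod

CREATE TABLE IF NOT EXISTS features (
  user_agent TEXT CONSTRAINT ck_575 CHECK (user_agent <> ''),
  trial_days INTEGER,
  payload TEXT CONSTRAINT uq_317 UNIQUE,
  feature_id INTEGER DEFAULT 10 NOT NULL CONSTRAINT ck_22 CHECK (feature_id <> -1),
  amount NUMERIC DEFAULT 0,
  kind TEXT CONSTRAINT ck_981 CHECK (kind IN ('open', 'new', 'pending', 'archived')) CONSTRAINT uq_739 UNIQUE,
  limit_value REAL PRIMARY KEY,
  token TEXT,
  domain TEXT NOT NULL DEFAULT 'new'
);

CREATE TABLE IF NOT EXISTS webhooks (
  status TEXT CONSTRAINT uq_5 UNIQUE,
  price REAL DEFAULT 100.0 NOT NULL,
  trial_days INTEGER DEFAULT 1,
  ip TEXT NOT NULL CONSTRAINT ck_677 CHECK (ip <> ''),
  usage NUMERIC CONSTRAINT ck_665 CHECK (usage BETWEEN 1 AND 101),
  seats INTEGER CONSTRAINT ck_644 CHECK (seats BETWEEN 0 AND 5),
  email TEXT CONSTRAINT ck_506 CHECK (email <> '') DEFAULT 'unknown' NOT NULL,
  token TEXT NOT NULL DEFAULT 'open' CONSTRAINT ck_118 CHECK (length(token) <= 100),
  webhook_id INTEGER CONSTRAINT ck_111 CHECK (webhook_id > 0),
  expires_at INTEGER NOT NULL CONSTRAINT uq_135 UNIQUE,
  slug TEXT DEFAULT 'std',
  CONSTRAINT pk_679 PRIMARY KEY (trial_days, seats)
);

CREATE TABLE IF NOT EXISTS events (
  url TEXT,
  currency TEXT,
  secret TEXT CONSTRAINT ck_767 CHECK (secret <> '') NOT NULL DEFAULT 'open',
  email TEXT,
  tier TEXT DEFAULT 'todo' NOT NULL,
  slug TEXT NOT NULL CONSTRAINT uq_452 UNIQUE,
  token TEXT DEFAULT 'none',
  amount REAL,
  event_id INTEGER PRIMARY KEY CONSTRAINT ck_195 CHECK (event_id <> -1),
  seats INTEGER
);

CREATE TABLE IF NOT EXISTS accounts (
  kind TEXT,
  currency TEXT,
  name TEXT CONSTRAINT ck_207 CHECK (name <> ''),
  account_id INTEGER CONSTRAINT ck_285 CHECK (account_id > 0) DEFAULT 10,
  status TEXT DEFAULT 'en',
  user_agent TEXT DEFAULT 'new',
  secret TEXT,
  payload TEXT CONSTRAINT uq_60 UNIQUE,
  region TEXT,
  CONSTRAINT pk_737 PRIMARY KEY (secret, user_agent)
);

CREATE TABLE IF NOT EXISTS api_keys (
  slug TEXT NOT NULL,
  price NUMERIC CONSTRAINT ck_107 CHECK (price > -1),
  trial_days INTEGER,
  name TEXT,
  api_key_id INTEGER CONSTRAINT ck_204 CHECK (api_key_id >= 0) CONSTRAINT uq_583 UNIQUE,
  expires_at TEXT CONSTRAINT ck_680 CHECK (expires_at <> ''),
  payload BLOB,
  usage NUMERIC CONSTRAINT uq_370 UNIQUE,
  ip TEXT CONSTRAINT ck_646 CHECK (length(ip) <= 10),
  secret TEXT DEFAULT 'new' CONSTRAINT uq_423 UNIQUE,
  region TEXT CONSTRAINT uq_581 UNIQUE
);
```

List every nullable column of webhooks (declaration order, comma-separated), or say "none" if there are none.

- status: UNIQUE does not imply NOT NULL → nullable.
- price: declared NOT NULL → not nullable.
- trial_days: part of the PRIMARY KEY, which implies NOT NULL → not nullable.
- ip: declared NOT NULL → not nullable.
- usage: CHECK does not forbid NULL (a CHECK constraint passes when its expression is NULL) → nullable.
- seats: part of the PRIMARY KEY, which implies NOT NULL → not nullable.
- email: declared NOT NULL → not nullable.
- token: declared NOT NULL → not nullable.
- webhook_id: CHECK does not forbid NULL (a CHECK constraint passes when its expression is NULL) → nullable.
- expires_at: declared NOT NULL → not nullable.
- slug: DEFAULT only fills an omitted column; an explicit NULL is still allowed → nullable.

status, usage, webhook_id, slug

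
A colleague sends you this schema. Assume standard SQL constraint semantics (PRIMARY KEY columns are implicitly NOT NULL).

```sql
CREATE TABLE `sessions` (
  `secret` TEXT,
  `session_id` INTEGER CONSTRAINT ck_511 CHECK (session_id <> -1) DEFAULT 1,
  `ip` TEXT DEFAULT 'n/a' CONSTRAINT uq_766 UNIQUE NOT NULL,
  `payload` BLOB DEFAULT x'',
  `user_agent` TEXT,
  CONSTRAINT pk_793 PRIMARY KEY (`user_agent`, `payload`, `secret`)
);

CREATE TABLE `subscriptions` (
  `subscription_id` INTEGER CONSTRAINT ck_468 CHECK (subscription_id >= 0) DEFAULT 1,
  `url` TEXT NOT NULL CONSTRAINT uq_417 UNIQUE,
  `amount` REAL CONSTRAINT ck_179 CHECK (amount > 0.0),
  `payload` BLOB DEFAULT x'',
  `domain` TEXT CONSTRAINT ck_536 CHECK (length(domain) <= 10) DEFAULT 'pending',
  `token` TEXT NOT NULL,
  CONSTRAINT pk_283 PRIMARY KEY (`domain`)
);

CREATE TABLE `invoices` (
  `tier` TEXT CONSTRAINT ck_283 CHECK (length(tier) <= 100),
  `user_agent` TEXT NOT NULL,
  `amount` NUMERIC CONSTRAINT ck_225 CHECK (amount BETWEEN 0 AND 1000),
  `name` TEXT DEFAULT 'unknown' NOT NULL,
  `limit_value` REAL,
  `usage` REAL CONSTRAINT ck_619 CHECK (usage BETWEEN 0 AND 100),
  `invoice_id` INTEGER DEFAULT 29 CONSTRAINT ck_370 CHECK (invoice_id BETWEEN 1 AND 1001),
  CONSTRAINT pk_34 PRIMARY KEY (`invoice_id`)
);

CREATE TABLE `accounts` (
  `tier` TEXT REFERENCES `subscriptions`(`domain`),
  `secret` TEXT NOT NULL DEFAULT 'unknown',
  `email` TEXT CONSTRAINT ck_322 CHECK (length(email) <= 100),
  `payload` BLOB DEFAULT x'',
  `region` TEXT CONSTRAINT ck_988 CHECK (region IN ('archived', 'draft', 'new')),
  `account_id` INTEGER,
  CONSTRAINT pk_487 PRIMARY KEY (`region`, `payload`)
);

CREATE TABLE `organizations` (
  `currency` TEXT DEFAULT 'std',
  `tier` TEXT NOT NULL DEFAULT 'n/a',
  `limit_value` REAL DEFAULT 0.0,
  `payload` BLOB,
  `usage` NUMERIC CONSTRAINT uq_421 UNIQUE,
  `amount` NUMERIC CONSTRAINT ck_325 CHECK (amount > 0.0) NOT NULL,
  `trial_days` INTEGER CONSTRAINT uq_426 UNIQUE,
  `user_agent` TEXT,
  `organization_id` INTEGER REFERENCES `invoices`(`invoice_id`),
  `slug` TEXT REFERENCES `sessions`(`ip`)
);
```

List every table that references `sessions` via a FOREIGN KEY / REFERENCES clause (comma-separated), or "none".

organizations

- organizations.slug references sessions(ip).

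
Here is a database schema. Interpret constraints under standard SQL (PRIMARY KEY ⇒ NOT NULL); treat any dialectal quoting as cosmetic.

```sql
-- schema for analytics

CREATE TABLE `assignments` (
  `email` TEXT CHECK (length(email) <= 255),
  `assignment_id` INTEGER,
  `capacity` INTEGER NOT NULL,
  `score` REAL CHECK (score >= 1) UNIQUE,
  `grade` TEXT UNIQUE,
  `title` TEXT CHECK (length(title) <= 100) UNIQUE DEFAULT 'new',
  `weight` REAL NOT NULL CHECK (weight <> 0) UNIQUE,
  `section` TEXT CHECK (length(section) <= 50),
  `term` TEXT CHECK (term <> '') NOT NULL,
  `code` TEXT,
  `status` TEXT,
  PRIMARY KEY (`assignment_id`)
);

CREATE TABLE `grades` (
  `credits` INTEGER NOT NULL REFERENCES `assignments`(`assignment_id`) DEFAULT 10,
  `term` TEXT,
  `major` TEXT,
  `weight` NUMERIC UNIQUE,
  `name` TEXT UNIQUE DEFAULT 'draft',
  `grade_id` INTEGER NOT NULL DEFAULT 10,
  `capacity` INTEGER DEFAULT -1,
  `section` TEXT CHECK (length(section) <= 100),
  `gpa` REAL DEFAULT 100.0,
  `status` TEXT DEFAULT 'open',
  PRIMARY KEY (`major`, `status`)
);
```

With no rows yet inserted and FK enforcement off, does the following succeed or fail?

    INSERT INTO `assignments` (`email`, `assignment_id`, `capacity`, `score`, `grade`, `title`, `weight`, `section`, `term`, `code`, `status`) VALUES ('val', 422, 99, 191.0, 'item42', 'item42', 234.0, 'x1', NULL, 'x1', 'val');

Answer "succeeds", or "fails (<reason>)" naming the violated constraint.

fails (NOT NULL on term)

term is explicitly set to NULL, but term is declared NOT NULL.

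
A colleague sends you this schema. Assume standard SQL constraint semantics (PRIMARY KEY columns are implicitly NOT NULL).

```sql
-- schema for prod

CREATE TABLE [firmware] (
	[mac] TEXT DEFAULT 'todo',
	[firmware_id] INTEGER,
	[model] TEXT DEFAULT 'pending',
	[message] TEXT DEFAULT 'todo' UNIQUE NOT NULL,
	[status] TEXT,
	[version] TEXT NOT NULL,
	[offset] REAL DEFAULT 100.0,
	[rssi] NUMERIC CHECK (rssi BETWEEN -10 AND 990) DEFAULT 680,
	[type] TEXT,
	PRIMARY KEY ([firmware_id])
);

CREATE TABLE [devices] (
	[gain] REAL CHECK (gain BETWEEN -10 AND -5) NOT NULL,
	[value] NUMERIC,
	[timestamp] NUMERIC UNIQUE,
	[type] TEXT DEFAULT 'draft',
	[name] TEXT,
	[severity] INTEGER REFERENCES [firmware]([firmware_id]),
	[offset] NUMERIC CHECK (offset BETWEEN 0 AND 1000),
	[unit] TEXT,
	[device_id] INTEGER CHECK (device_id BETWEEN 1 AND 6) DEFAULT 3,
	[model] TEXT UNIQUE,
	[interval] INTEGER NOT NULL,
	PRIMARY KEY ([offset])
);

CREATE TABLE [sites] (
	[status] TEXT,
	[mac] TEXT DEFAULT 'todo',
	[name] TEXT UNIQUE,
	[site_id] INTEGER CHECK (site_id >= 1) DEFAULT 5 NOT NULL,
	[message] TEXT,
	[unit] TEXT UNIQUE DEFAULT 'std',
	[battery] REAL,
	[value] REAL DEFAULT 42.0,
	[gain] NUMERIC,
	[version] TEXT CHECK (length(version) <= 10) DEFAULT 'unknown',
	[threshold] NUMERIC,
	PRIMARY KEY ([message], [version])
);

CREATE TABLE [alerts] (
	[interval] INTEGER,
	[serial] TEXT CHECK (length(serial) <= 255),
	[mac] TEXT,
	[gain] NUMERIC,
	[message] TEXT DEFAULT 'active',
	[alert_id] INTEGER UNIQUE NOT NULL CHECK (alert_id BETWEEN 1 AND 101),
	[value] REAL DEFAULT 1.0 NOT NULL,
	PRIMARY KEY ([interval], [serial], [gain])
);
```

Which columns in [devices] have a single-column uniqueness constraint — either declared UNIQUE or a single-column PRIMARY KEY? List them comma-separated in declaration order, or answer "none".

- gain: no UNIQUE or single-column PK constraint.
- value: no UNIQUE or single-column PK constraint.
- timestamp: declared UNIQUE → unique.
- type: no UNIQUE or single-column PK constraint.
- name: no UNIQUE or single-column PK constraint.
- severity: no UNIQUE or single-column PK constraint.
- offset: single-column PRIMARY KEY → unique.
- unit: no UNIQUE or single-column PK constraint.
- device_id: no UNIQUE or single-column PK constraint.
- model: declared UNIQUE → unique.
- interval: no UNIQUE or single-column PK constraint.

timestamp, offset, model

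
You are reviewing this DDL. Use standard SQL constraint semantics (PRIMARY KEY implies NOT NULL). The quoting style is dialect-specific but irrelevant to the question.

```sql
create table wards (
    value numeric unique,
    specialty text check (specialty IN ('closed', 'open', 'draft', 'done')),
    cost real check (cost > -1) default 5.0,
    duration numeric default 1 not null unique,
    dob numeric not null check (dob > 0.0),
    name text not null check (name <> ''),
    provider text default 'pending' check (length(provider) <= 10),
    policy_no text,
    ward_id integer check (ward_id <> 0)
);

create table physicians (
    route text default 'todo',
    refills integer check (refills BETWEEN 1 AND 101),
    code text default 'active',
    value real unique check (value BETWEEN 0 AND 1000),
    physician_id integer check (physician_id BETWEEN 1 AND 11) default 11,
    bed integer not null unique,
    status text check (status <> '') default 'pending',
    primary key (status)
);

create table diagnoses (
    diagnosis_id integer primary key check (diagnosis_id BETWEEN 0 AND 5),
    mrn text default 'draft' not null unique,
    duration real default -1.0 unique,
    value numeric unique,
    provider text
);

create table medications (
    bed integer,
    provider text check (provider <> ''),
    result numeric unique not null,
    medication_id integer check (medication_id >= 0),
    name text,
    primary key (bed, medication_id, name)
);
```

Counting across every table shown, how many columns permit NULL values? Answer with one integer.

15

wards: 6 nullable (value, specialty, cost, provider, policy_no, ward_id — PK none and explicit NOT NULL columns excluded).
physicians: 5 nullable (route, refills, code, value, physician_id — PK (status) and explicit NOT NULL columns excluded).
diagnoses: 3 nullable (duration, value, provider — PK (diagnosis_id) and explicit NOT NULL columns excluded).
medications: 1 nullable (provider — PK (bed, medication_id, name) and explicit NOT NULL columns excluded).
Total: 6 + 5 + 3 + 1 = 15.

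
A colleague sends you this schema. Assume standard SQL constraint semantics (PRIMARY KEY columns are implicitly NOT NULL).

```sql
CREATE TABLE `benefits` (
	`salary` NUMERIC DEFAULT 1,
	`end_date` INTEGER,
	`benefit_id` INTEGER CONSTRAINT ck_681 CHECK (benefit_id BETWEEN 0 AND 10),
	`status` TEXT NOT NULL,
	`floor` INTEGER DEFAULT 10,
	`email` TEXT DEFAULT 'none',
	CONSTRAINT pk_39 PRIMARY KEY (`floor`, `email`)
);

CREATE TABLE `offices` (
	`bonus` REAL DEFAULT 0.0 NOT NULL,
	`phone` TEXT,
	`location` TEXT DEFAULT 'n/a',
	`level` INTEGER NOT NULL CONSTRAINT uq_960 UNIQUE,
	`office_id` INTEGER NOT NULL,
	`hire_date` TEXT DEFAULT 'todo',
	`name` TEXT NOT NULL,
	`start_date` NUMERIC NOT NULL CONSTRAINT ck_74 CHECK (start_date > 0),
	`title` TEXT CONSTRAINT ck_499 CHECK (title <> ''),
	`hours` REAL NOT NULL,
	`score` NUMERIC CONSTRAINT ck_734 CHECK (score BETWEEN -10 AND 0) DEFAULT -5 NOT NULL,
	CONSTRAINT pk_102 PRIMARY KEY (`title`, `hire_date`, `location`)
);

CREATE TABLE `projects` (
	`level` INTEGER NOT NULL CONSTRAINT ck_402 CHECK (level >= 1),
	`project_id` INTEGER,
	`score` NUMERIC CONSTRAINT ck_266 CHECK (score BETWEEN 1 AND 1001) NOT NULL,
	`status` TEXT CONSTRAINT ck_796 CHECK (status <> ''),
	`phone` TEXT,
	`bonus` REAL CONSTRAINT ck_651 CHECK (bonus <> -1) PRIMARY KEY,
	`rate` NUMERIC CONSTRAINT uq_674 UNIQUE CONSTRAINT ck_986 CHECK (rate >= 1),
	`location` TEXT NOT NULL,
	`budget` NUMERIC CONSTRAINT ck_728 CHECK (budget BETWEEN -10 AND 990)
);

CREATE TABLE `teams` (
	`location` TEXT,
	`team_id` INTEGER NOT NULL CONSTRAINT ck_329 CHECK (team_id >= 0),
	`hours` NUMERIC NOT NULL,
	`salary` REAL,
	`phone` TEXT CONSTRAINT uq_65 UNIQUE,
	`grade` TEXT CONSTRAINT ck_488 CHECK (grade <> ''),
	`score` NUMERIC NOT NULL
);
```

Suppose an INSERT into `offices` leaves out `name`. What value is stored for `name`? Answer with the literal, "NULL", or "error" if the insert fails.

error

name has no DEFAULT clause.
Omitting it would insert NULL, but it is declared NOT NULL, so the INSERT fails.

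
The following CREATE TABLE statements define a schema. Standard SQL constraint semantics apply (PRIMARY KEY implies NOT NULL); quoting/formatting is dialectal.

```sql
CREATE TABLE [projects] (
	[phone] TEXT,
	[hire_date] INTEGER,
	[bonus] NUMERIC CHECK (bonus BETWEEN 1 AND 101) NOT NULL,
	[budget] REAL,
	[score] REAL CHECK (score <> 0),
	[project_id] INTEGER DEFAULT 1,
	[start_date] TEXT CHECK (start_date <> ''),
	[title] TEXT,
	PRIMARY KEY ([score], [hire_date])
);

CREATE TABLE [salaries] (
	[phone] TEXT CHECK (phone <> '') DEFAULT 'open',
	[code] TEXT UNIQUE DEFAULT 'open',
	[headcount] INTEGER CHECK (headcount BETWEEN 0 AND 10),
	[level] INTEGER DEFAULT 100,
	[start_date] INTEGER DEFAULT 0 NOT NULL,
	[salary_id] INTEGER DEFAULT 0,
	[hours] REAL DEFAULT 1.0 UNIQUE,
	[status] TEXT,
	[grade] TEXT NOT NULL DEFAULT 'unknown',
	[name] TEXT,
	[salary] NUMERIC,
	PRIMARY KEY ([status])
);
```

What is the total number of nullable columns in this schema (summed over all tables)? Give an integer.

projects: 5 nullable (phone, budget, project_id, start_date, title — PK (score, hire_date) and explicit NOT NULL columns excluded).
salaries: 8 nullable (phone, code, headcount, level, salary_id, hours, name, salary — PK (status) and explicit NOT NULL columns excluded).
Total: 5 + 8 = 13.

13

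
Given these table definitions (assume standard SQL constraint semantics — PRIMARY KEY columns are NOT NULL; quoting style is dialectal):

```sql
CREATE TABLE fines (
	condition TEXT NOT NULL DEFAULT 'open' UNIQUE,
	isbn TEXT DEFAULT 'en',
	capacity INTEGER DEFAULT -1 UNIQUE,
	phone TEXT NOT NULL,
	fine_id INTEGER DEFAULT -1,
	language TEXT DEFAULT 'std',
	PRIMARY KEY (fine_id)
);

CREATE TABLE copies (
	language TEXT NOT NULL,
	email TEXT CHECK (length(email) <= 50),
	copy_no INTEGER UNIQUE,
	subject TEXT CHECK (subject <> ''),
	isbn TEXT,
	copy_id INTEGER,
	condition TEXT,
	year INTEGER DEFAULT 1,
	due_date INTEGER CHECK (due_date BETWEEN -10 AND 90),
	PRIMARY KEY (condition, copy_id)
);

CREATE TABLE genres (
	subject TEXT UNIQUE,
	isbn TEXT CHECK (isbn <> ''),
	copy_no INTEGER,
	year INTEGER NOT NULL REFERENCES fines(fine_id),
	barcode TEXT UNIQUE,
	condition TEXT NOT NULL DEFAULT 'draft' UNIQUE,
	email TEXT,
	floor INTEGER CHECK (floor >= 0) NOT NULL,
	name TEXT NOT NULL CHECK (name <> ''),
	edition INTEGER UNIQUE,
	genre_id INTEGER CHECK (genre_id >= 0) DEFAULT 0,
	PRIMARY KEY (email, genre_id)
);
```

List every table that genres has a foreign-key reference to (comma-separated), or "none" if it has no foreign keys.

- year REFERENCES fines(fine_id).

fines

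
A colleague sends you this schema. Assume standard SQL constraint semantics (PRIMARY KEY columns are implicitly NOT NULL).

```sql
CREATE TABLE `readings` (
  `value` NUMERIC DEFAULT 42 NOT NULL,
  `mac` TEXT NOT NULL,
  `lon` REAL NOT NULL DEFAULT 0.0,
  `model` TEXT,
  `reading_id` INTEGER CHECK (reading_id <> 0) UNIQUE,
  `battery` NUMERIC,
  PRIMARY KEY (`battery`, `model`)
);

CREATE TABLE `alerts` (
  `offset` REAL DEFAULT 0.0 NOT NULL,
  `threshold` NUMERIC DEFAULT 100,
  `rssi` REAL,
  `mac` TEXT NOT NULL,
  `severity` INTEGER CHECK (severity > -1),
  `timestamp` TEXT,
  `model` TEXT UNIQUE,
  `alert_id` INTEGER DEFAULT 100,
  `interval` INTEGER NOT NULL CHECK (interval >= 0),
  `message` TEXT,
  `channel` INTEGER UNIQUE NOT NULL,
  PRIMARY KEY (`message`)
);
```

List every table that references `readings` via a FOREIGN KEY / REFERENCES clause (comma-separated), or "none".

No REFERENCES clause anywhere in the schema names readings.

none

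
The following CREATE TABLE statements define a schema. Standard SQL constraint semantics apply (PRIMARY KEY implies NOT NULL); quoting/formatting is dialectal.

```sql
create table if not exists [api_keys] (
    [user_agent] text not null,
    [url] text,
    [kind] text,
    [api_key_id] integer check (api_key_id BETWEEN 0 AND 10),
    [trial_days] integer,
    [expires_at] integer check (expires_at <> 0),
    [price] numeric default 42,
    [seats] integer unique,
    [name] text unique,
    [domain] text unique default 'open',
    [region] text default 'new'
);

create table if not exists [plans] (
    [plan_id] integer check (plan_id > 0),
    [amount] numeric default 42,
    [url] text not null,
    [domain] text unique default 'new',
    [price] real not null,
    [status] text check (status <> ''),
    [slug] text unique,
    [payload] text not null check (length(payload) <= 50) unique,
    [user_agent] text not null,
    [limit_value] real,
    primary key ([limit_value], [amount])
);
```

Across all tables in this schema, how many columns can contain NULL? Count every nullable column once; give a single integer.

14

api_keys: 10 nullable (url, kind, api_key_id, trial_days, expires_at, price, seats, name, domain, region — PK none and explicit NOT NULL columns excluded).
plans: 4 nullable (plan_id, domain, status, slug — PK (limit_value, amount) and explicit NOT NULL columns excluded).
Total: 10 + 4 = 14.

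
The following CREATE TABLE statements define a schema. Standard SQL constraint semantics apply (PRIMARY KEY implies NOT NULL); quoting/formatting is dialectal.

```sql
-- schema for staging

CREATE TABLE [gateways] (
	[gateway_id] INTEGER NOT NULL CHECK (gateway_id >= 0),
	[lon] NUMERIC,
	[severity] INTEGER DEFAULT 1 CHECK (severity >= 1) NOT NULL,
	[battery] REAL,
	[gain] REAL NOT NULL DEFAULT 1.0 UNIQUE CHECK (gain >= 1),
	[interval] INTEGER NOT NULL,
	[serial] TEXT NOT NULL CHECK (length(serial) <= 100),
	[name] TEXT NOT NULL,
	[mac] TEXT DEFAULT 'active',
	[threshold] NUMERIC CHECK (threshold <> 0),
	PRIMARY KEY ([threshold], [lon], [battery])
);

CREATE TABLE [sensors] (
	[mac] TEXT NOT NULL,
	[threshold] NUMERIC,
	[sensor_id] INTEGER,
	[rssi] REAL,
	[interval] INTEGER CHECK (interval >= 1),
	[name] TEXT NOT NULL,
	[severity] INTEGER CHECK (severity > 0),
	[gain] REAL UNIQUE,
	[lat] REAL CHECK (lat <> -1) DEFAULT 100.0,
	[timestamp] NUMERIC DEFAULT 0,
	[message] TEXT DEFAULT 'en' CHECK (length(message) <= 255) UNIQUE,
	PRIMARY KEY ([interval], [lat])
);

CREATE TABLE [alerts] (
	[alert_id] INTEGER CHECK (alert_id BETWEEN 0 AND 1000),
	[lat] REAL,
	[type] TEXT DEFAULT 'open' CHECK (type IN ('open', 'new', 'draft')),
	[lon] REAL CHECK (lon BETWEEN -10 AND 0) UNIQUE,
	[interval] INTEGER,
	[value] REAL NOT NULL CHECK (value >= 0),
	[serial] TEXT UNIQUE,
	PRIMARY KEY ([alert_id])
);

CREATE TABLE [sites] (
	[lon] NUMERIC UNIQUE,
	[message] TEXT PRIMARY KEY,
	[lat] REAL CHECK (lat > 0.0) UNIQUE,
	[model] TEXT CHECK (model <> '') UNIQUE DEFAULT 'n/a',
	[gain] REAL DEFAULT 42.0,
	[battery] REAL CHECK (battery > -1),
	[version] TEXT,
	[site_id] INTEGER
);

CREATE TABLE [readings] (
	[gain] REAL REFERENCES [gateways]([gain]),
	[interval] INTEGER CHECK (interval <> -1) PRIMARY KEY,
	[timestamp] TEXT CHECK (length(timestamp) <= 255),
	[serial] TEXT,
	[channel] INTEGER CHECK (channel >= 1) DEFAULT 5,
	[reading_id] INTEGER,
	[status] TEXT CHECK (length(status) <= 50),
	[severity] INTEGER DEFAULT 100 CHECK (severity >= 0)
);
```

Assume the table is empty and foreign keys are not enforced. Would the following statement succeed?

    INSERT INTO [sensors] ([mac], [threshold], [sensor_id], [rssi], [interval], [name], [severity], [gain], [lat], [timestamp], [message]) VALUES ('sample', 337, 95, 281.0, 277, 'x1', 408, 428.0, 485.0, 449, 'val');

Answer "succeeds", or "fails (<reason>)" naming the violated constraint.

succeeds

NOT NULL columns: interval is supplied; lat is supplied; mac is supplied; name is supplied.
CHECK constraints: 277 satisfies (interval >= 1); 408 satisfies (severity > 0); 485.0 satisfies (lat <> -1); 'val' satisfies (length(message) <= 255).
No constraint is violated.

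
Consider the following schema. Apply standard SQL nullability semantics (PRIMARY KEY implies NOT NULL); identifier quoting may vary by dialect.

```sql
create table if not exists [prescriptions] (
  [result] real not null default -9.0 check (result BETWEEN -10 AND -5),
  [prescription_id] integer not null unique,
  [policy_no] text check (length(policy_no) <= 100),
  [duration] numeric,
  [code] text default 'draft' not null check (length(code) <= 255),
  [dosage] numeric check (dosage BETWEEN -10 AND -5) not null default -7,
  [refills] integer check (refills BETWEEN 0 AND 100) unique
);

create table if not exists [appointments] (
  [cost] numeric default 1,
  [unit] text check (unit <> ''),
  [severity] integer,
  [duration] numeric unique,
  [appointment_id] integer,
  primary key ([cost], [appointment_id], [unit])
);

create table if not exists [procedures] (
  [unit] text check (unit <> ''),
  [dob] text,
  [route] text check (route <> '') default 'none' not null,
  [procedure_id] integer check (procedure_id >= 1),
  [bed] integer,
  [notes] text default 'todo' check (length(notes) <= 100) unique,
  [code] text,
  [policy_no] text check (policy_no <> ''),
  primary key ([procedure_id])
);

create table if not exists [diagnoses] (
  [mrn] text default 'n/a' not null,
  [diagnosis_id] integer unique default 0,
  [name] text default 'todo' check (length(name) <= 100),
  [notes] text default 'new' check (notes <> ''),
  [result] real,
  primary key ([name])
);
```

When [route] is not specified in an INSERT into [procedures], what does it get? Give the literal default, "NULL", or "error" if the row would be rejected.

'none'

route has an explicit DEFAULT 'none'.
When the column is omitted from an INSERT, that default is used.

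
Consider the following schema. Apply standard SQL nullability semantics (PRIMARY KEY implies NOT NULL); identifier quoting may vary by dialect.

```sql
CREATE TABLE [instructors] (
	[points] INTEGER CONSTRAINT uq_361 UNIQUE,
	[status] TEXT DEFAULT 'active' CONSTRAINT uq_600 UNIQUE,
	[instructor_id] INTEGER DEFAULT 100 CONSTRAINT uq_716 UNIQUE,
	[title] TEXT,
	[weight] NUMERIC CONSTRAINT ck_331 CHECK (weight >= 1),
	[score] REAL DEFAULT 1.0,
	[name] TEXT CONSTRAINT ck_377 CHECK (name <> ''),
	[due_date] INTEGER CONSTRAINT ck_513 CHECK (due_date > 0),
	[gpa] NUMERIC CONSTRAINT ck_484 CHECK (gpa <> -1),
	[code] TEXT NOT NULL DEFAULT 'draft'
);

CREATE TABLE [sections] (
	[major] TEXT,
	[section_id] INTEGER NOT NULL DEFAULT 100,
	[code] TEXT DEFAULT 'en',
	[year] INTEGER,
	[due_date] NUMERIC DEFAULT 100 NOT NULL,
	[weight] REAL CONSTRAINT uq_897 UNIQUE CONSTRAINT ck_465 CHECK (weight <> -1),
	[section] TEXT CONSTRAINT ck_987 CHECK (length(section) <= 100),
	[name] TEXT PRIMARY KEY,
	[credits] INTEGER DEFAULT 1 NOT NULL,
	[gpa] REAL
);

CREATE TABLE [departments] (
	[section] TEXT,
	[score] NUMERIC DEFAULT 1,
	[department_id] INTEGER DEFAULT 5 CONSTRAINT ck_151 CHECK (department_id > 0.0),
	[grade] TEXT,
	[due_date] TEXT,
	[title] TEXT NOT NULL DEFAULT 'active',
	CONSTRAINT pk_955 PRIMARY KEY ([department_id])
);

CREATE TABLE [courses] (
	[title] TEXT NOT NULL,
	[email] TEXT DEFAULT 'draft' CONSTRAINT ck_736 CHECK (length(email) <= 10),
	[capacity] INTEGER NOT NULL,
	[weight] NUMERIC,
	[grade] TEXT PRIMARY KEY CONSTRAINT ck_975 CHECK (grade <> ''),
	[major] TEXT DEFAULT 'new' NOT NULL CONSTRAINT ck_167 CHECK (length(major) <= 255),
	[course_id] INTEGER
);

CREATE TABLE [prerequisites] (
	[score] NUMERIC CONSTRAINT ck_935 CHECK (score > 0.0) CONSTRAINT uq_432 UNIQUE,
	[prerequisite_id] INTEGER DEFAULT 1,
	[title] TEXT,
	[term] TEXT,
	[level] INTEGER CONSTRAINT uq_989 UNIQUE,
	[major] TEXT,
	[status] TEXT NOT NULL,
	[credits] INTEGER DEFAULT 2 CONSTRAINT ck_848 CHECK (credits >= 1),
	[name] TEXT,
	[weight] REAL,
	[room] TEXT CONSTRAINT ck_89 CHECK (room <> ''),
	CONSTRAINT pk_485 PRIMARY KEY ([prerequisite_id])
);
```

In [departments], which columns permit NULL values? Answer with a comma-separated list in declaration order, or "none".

section, score, grade, due_date

- section: no NOT NULL constraint applies → nullable.
- score: DEFAULT only fills an omitted column; an explicit NULL is still allowed → nullable.
- department_id: part of the PRIMARY KEY, which implies NOT NULL → not nullable.
- grade: no NOT NULL constraint applies → nullable.
- due_date: no NOT NULL constraint applies → nullable.
- title: declared NOT NULL → not nullable.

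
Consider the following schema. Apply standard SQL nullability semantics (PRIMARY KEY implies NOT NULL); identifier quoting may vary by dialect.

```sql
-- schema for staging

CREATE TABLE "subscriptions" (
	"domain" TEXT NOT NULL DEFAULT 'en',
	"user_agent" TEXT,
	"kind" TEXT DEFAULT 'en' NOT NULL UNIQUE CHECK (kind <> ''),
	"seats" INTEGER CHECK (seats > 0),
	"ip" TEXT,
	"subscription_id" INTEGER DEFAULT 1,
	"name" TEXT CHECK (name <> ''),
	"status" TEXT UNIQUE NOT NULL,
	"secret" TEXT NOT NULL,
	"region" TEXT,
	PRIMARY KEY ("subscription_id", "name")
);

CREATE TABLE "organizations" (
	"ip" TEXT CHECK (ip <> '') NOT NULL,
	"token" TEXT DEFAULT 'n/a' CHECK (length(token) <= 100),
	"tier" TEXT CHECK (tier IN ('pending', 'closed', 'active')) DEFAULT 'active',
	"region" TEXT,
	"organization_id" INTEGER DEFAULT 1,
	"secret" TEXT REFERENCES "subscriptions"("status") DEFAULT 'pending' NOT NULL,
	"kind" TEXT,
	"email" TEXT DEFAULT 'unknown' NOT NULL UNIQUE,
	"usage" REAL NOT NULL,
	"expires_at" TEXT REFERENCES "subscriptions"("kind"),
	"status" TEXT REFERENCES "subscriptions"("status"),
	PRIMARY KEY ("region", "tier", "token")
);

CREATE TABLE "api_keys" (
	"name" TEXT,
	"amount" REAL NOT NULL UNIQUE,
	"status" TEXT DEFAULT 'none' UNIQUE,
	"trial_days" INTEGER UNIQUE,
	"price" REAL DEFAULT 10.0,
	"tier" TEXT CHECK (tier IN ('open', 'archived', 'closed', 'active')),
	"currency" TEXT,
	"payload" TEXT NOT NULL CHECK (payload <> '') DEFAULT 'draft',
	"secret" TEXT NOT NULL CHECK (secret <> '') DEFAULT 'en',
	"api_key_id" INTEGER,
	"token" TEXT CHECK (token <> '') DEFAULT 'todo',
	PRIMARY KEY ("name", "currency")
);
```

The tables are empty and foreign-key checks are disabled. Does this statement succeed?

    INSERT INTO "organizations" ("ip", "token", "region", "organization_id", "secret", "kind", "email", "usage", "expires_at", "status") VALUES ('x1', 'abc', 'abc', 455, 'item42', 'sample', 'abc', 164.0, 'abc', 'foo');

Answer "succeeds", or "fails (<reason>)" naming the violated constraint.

NOT NULL columns: email is supplied; ip is supplied; region is supplied; secret is supplied; tier defaults to 'active'; token is supplied; usage is supplied.
CHECK constraints: 'x1' satisfies (ip <> ''); 'abc' satisfies (length(token) <= 100).
No constraint is violated.

succeeds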